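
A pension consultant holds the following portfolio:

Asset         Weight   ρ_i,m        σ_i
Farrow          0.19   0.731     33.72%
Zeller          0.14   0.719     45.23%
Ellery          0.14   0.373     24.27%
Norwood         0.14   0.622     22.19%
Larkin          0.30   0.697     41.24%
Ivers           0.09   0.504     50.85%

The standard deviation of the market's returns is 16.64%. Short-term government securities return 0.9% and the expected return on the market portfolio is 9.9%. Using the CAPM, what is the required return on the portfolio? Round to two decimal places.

β_Farrow = 0.731 × 33.72% / 16.64% = 1.4813
β_Zeller = 0.719 × 45.23% / 16.64% = 1.9543
β_Ellery = 0.373 × 24.27% / 16.64% = 0.5440
β_Norwood = 0.622 × 22.19% / 16.64% = 0.8295
β_Larkin = 0.697 × 41.24% / 16.64% = 1.7274
β_Ivers = 0.504 × 50.85% / 16.64% = 1.5402
β_P = Σ w_i β_i = 0.19×1.4813 + 0.14×1.9543 + 0.14×0.5440 + 0.14×0.8295 + 0.30×1.7274 + 0.09×1.5402 = 1.4042
MRP = 9.9% − 0.9% = 9.00%
E(R_P) = R_f + β_P × MRP = 0.9% + 1.4042 × 9.0% = 13.54%

13.54%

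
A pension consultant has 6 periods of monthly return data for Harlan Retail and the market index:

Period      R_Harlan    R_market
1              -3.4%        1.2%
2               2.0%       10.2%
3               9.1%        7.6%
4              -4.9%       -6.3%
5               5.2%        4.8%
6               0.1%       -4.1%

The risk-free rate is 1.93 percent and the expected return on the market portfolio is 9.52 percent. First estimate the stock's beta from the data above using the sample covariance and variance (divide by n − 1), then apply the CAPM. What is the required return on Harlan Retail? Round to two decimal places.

Mean R_i = (-3.4 + 2.0 + 9.1 − 4.9 + 5.2 + 0.1) / 6 = 1.3500%
Mean R_m = (1.2 + 10.2 + 7.6 − 6.3 + 4.8 − 4.1) / 6 = 2.2333%
Σ(R_i − R̄_i)(R_m − R̄_m) = 122.8100  ⇒  Cov = 122.8100 / 5 = 24.5620
Σ(R_m − R̄_m)² = 212.8533  ⇒  Var(R_m) = 212.8533 / 5 = 42.5707
β = Cov / Var(R_m) = 24.5620 / 42.5707 = 0.5770
MRP = 9.52% − 1.93% = 7.59%
E(R) = R_f + β × MRP = 1.93% + 0.5770 × 7.59% = 6.31%

6.31%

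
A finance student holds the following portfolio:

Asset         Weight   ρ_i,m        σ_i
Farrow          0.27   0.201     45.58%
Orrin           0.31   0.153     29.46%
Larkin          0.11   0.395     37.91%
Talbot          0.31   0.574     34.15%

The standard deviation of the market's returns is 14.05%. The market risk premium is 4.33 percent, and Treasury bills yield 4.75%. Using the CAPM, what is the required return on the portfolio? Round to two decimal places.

8.32%

β_Farrow = 0.201 × 45.58% / 14.05% = 0.6521
β_Orrin = 0.153 × 29.46% / 14.05% = 0.3208
β_Larkin = 0.395 × 37.91% / 14.05% = 1.0658
β_Talbot = 0.574 × 34.15% / 14.05% = 1.3952
β_P = Σ w_i β_i = 0.27×0.6521 + 0.31×0.3208 + 0.11×1.0658 + 0.31×1.3952 = 0.8253
E(R_P) = R_f + β_P × MRP = 4.75% + 0.8253 × 4.33% = 8.32%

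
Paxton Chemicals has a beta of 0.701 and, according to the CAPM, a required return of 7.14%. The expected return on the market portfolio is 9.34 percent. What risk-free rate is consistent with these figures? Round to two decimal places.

E(R) = R_f + β(E(R_m) − R_f) = R_f(1 − β) + β·E(R_m)
7.14% = R_f × (1 − 0.701) + 0.701 × 9.34%
7.14% = R_f × 0.299 + 6.54734%
R_f = (7.14% − 6.54734%) / 0.299 = 1.98%

1.98%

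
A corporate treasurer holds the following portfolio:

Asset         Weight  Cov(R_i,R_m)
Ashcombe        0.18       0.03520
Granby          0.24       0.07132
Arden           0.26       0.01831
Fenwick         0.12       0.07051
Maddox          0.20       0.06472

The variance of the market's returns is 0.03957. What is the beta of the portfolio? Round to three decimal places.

1.254

β_Ashcombe = 0.03520 / 0.03957 = 0.8896
β_Granby = 0.07132 / 0.03957 = 1.8024
β_Arden = 0.01831 / 0.03957 = 0.4627
β_Fenwick = 0.07051 / 0.03957 = 1.7819
β_Maddox = 0.06472 / 0.03957 = 1.6356
β_P = Σ w_i β_i = 0.18×0.8896 + 0.24×1.8024 + 0.26×0.4627 + 0.12×1.7819 + 0.20×1.6356 = 1.2540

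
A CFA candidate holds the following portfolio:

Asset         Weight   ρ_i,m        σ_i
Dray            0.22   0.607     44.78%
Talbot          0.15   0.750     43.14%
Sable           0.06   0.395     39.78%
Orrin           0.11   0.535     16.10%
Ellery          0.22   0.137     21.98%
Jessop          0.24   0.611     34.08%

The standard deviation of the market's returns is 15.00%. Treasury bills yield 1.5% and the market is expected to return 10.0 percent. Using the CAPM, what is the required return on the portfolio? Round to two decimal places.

β_Dray = 0.607 × 44.78% / 15.00% = 1.8121
β_Talbot = 0.750 × 43.14% / 15.00% = 2.1570
β_Sable = 0.395 × 39.78% / 15.00% = 1.0475
β_Orrin = 0.535 × 16.10% / 15.00% = 0.5742
β_Ellery = 0.137 × 21.98% / 15.00% = 0.2008
β_Jessop = 0.611 × 34.08% / 15.00% = 1.3882
β_P = Σ w_i β_i = 0.22×1.8121 + 0.15×2.1570 + 0.06×1.0475 + 0.11×0.5742 + 0.22×0.2008 + 0.24×1.3882 = 1.2256
MRP = 10.0% − 1.5% = 8.50%
E(R_P) = R_f + β_P × MRP = 1.5% + 1.2256 × 8.5% = 11.92%

11.92%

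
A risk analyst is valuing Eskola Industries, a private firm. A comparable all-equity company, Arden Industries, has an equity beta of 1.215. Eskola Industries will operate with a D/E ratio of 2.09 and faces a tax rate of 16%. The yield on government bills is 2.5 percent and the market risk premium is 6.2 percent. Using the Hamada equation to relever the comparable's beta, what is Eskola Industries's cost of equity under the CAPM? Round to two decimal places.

β_L = β_U × [1 + (1 − t)(D/E)] = 1.215 × [1 + (1 − 0.16) × 2.09]
    = 1.215 × [1 + 0.84 × 2.09] = 1.215 × 2.7556 = 3.3481
E(R) = R_f + β_L × MRP = 2.5% + 3.3481 × 6.2% = 23.26%

23.26%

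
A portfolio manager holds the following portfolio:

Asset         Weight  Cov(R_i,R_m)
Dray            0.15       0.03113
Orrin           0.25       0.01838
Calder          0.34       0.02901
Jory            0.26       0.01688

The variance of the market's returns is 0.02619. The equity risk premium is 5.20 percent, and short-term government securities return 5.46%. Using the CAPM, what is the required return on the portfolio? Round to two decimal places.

β_Dray = 0.03113 / 0.02619 = 1.1886
β_Orrin = 0.01838 / 0.02619 = 0.7018
β_Calder = 0.02901 / 0.02619 = 1.1077
β_Jory = 0.01688 / 0.02619 = 0.6445
β_P = Σ w_i β_i = 0.15×1.1886 + 0.25×0.7018 + 0.34×1.1077 + 0.26×0.6445 = 0.8979
E(R_P) = R_f + β_P × MRP = 5.46% + 0.8979 × 5.20% = 10.13%

10.13%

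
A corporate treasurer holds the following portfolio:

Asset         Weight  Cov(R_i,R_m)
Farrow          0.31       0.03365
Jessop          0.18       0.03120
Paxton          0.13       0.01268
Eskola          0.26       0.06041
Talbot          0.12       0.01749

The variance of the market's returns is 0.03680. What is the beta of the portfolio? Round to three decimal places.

0.965

β_Farrow = 0.03365 / 0.03680 = 0.9144
β_Jessop = 0.03120 / 0.03680 = 0.8478
β_Paxton = 0.01268 / 0.03680 = 0.3446
β_Eskola = 0.06041 / 0.03680 = 1.6416
β_Talbot = 0.01749 / 0.03680 = 0.4753
β_P = Σ w_i β_i = 0.31×0.9144 + 0.18×0.8478 + 0.13×0.3446 + 0.26×1.6416 + 0.12×0.4753 = 0.9647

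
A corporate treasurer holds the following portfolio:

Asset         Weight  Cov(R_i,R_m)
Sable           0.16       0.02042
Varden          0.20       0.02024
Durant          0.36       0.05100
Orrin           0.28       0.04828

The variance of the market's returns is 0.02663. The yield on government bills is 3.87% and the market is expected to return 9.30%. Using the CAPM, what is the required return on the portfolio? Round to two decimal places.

β_Sable = 0.02042 / 0.02663 = 0.7668
β_Varden = 0.02024 / 0.02663 = 0.7600
β_Durant = 0.05100 / 0.02663 = 1.9151
β_Orrin = 0.04828 / 0.02663 = 1.8130
β_P = Σ w_i β_i = 0.16×0.7668 + 0.20×0.7600 + 0.36×1.9151 + 0.28×1.8130 = 1.4718
MRP = 9.30% − 3.87% = 5.43%
E(R_P) = R_f + β_P × MRP = 3.87% + 1.4718 × 5.43% = 11.86%

11.86%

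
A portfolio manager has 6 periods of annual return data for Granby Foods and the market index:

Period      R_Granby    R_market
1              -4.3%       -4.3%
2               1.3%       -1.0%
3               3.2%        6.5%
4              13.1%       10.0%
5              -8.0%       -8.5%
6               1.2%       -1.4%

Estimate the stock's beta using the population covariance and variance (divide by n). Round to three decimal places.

0.993

Mean R_i = (-4.3 + 1.3 + 3.2 + 13.1 − 8.0 + 1.2) / 6 = 1.0833%
Mean R_m = (-4.3 − 1.0 + 6.5 + 10.0 − 8.5 − 1.4) / 6 = 0.2167%
Σ(R_i − R̄_i)(R_m − R̄_m) = 233.9017  ⇒  Cov = 233.9017 / 6 = 38.9836
Σ(R_m − R̄_m)² = 235.6683  ⇒  Var(R_m) = 235.6683 / 6 = 39.2781
β = Cov / Var(R_m) = 38.9836 / 39.2781 = 0.9925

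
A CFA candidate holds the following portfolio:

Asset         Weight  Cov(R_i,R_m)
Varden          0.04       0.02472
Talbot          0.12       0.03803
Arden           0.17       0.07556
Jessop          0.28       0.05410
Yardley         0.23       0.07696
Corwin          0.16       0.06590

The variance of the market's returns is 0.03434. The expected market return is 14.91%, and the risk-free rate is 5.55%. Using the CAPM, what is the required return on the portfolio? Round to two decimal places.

22.39%

β_Varden = 0.02472 / 0.03434 = 0.7199
β_Talbot = 0.03803 / 0.03434 = 1.1075
β_Arden = 0.07556 / 0.03434 = 2.2003
β_Jessop = 0.05410 / 0.03434 = 1.5754
β_Yardley = 0.07696 / 0.03434 = 2.2411
β_Corwin = 0.06590 / 0.03434 = 1.9190
β_P = Σ w_i β_i = 0.04×0.7199 + 0.12×1.1075 + 0.17×2.2003 + 0.28×1.5754 + 0.23×2.2411 + 0.16×1.9190 = 1.7994
MRP = 14.91% − 5.55% = 9.36%
E(R_P) = R_f + β_P × MRP = 5.55% + 1.7994 × 9.36% = 22.39%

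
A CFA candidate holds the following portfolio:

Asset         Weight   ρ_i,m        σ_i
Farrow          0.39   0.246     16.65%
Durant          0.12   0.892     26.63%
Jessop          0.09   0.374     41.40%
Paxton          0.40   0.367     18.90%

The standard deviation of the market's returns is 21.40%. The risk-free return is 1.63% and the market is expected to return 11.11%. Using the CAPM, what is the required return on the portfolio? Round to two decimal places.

5.45%

β_Farrow = 0.246 × 16.65% / 21.40% = 0.1914
β_Durant = 0.892 × 26.63% / 21.40% = 1.1100
β_Jessop = 0.374 × 41.40% / 21.40% = 0.7235
β_Paxton = 0.367 × 18.90% / 21.40% = 0.3241
β_P = Σ w_i β_i = 0.39×0.1914 + 0.12×1.1100 + 0.09×0.7235 + 0.40×0.3241 = 0.4026
MRP = 11.11% − 1.63% = 9.48%
E(R_P) = R_f + β_P × MRP = 1.63% + 0.4026 × 9.48% = 5.45%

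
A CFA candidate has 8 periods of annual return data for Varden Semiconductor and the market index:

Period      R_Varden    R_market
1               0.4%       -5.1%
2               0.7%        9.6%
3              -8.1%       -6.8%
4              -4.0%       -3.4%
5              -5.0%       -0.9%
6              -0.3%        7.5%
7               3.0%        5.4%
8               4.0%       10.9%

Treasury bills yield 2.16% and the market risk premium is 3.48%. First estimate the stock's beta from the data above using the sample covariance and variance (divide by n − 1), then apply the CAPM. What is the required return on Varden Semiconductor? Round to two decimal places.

Mean R_i = (0.4 + 0.7 − 8.1 − 4.0 − 5.0 − 0.3 + 3.0 + 4.0) / 8 = -1.1625%
Mean R_m = (-5.1 + 9.6 − 6.8 − 3.4 − 0.9 + 7.5 + 5.4 + 10.9) / 8 = 2.1500%
Σ(R_i − R̄_i)(R_m − R̄_m) = 155.4050  ⇒  Cov = 155.4050 / 7 = 22.2007
Σ(R_m − R̄_m)² = 344.0200  ⇒  Var(R_m) = 344.0200 / 7 = 49.1457
β = Cov / Var(R_m) = 22.2007 / 49.1457 = 0.4517
E(R) = R_f + β × MRP = 2.16% + 0.4517 × 3.48% = 3.73%

3.73%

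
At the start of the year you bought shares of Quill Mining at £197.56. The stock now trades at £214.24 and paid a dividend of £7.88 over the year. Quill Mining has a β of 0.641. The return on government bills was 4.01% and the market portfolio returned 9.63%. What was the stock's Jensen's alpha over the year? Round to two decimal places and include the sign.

Realised HPR = (P1 + D1 − P0) / P0 = (214.24 + 7.88 − 197.56) / 197.56 = 24.56 / 197.56 = 12.4317%
MRP = 9.63% − 4.01% = 5.62%
CAPM required = R_f + β·MRP = 4.01% + 0.641 × 5.62% = 7.61242%
α = realised − required = 12.4317% − 7.61242% = +4.82%

+4.82%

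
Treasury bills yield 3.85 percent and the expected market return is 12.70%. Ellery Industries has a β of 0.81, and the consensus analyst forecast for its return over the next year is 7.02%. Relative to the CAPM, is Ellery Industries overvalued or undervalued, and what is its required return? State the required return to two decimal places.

Overvalued; required return 11.02%

MRP = 12.70% − 3.85% = 8.85%
Required return = R_f + β·MRP = 3.85% + 0.81 × 8.85% = 11.02%
Forecast 7.02% < required 11.02% → the stock plots below the SML → overvalued.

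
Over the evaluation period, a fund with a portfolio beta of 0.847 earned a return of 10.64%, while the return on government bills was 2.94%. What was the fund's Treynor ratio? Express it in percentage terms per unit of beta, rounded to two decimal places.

Treynor = (R_P − R_f) / β_P = (10.64% − 2.94%) / 0.8470 = 7.70% / 0.8470 = 9.09%

9.09%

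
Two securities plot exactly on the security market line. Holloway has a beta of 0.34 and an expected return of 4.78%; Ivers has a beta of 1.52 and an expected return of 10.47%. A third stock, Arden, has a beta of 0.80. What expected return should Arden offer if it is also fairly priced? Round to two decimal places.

7.00%

MRP (SML slope) = (10.47% − 4.78%) / (1.52 − 0.34) = 5.69% / 1.18 = 4.8220%
R_f (intercept) = 4.78% − 0.34 × 4.8220% = 3.1405%
E(R_Arden) = R_f + β × MRP = 3.1405% + 0.80 × 4.8220% = 7.00%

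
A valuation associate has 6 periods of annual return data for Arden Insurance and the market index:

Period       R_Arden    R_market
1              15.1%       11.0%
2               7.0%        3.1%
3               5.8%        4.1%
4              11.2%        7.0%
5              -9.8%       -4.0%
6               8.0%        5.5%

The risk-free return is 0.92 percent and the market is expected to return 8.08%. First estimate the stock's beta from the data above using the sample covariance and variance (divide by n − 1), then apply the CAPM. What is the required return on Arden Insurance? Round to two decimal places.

Mean R_i = (15.1 + 7.0 + 5.8 + 11.2 − 9.8 + 8.0) / 6 = 6.2167%
Mean R_m = (11.0 + 3.1 + 4.1 + 7.0 − 4.0 + 5.5) / 6 = 4.4500%
Σ(R_i − R̄_i)(R_m − R̄_m) = 207.1950  ⇒  Cov = 207.1950 / 5 = 41.4390
Σ(R_m − R̄_m)² = 123.8550  ⇒  Var(R_m) = 123.8550 / 5 = 24.7710
β = Cov / Var(R_m) = 41.4390 / 24.7710 = 1.6729
MRP = 8.08% − 0.92% = 7.16%
E(R) = R_f + β × MRP = 0.92% + 1.6729 × 7.16% = 12.90%

12.90%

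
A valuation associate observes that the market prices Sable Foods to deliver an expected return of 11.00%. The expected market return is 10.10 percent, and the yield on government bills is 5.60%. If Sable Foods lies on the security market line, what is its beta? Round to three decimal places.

MRP = 10.10% − 5.60% = 4.50%
β = (E(R) − R_f) / MRP = (11.00% − 5.60%) / 4.50% = 5.40% / 4.50% = 1.200

1.200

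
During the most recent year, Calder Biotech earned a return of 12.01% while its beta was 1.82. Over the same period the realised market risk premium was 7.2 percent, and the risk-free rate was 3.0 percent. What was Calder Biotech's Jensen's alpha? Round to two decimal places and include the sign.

-4.09%

CAPM benchmark = R_f + β(R_m − R_f) = 3.0% + 1.82 × 7.2% = 16.1040%
α = actual − benchmark = 12.01% − 16.1040% = -4.09%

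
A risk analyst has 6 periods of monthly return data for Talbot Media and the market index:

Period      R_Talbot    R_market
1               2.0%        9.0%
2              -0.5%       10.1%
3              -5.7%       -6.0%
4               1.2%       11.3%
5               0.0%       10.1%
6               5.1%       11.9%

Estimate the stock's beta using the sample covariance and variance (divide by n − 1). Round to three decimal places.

Mean R_i = (2.0 − 0.5 − 5.7 + 1.2 + 0.0 + 5.1) / 6 = 0.3500%
Mean R_m = (9.0 + 10.1 − 6.0 + 11.3 + 10.1 + 11.9) / 6 = 7.7333%
Σ(R_i − R̄_i)(R_m − R̄_m) = 105.1600  ⇒  Cov = 105.1600 / 5 = 21.0320
Σ(R_m − R̄_m)² = 231.4933  ⇒  Var(R_m) = 231.4933 / 5 = 46.2987
β = Cov / Var(R_m) = 21.0320 / 46.2987 = 0.4543

0.454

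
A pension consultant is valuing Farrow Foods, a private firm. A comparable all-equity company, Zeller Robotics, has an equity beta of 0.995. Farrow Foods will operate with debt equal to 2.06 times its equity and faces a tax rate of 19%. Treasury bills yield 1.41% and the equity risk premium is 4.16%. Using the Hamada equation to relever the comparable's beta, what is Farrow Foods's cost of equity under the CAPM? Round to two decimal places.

12.46%

β_L = β_U × [1 + (1 − t)(D/E)] = 0.995 × [1 + (1 − 0.19) × 2.06]
    = 0.995 × [1 + 0.81 × 2.06] = 0.995 × 2.6686 = 2.6553
E(R) = R_f + β_L × MRP = 1.41% + 2.6553 × 4.16% = 12.46%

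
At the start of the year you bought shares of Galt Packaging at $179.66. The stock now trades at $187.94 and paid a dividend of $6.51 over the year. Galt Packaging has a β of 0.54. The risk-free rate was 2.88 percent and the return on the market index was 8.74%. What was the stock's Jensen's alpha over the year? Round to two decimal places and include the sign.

+2.19%

Realised HPR = (P1 + D1 − P0) / P0 = (187.94 + 6.51 − 179.66) / 179.66 = 14.79 / 179.66 = 8.2322%
MRP = 8.74% − 2.88% = 5.86%
CAPM required = R_f + β·MRP = 2.88% + 0.54 × 5.86% = 6.0444%
α = realised − required = 8.2322% − 6.0444% = +2.19%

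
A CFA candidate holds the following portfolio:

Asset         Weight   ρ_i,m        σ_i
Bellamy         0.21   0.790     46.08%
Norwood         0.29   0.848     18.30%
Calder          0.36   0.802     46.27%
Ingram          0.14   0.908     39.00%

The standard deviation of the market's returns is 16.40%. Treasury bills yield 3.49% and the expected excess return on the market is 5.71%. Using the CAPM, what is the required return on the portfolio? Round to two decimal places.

14.10%

β_Bellamy = 0.790 × 46.08% / 16.40% = 2.2197
β_Norwood = 0.848 × 18.30% / 16.40% = 0.9462
β_Calder = 0.802 × 46.27% / 16.40% = 2.2627
β_Ingram = 0.908 × 39.00% / 16.40% = 2.1593
β_P = Σ w_i β_i = 0.21×2.2197 + 0.29×0.9462 + 0.36×2.2627 + 0.14×2.1593 = 1.8574
E(R_P) = R_f + β_P × MRP = 3.49% + 1.8574 × 5.71% = 14.10%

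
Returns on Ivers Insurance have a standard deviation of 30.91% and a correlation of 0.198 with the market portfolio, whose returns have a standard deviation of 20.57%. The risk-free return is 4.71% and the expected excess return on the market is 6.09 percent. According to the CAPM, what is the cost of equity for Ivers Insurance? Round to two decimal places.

6.52%

β = ρ × σ_i / σ_m = 0.198 × 30.91% / 20.57% = 0.2975
E(R) = 4.71% + 0.2975 × 6.09% = 6.52%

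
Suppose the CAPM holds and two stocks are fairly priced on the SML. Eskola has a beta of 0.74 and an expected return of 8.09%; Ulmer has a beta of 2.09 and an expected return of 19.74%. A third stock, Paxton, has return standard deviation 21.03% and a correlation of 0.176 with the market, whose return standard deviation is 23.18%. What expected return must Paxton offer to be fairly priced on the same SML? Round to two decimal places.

3.08%

MRP = (19.74% − 8.09%) / (2.09 − 0.74) = 8.6296%
R_f = 8.09% − 0.74 × 8.6296% = 1.7041%
β_Paxton = ρ·σ_i/σ_m = 0.176 × 21.03 / 23.18 = 0.1597
E(R_Paxton) = R_f + β × MRP = 1.7041% + 0.1597 × 8.6296% = 3.08%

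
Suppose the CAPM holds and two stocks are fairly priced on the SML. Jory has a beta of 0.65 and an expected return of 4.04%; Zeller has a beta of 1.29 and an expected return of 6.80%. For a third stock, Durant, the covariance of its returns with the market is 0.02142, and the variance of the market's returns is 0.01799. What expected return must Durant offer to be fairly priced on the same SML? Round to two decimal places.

6.37%

MRP = (6.80% − 4.04%) / (1.29 − 0.65) = 4.3125%
R_f = 4.04% − 0.65 × 4.3125% = 1.2369%
β_Durant = Cov / Var(R_m) = 0.02142 / 0.01799 = 1.1907
E(R_Durant) = R_f + β × MRP = 1.2369% + 1.1907 × 4.3125% = 6.37%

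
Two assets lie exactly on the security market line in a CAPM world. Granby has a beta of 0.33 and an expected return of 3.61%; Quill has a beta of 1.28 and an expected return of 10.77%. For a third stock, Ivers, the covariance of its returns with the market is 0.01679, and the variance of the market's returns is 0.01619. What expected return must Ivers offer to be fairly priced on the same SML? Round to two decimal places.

8.94%

MRP = (10.77% − 3.61%) / (1.28 − 0.33) = 7.5368%
R_f = 3.61% − 0.33 × 7.5368% = 1.1229%
β_Ivers = Cov / Var(R_m) = 0.01679 / 0.01619 = 1.0371
E(R_Ivers) = R_f + β × MRP = 1.1229% + 1.0371 × 7.5368% = 8.94%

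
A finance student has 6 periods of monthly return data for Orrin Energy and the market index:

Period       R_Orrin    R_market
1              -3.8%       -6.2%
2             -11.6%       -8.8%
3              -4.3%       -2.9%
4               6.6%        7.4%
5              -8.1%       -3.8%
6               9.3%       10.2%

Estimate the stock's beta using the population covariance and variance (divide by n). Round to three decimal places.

Mean R_i = (-3.8 − 11.6 − 4.3 + 6.6 − 8.1 + 9.3) / 6 = -1.9833%
Mean R_m = (-6.2 − 8.8 − 2.9 + 7.4 − 3.8 + 10.2) / 6 = -0.6833%
Σ(R_i − R̄_i)(R_m − R̄_m) = 304.4583  ⇒  Cov = 304.4583 / 6 = 50.7431
Σ(R_m − R̄_m)² = 294.7283  ⇒  Var(R_m) = 294.7283 / 6 = 49.1214
β = Cov / Var(R_m) = 50.7431 / 49.1214 = 1.0330

1.033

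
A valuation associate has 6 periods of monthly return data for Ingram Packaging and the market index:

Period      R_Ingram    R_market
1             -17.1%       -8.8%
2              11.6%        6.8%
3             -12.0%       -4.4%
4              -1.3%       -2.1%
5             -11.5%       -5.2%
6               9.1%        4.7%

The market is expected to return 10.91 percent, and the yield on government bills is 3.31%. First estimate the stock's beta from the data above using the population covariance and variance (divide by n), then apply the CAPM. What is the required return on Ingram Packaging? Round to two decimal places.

18.07%

Mean R_i = (-17.1 + 11.6 − 12.0 − 1.3 − 11.5 + 9.1) / 6 = -3.5333%
Mean R_m = (-8.8 + 6.8 − 4.4 − 2.1 − 5.2 + 4.7) / 6 = -1.5000%
Σ(R_i − R̄_i)(R_m − R̄_m) = 355.6600  ⇒  Cov = 355.6600 / 6 = 59.2767
Σ(R_m − R̄_m)² = 183.0800  ⇒  Var(R_m) = 183.0800 / 6 = 30.5133
β = Cov / Var(R_m) = 59.2767 / 30.5133 = 1.9427
MRP = 10.91% − 3.31% = 7.60%
E(R) = R_f + β × MRP = 3.31% + 1.9427 × 7.60% = 18.07%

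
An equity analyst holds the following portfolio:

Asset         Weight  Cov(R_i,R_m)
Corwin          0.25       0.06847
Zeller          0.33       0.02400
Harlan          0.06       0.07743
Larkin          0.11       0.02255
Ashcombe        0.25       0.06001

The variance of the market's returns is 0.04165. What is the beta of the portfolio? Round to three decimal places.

1.132

β_Corwin = 0.06847 / 0.04165 = 1.6439
β_Zeller = 0.02400 / 0.04165 = 0.5762
β_Harlan = 0.07743 / 0.04165 = 1.8591
β_Larkin = 0.02255 / 0.04165 = 0.5414
β_Ashcombe = 0.06001 / 0.04165 = 1.4408
β_P = Σ w_i β_i = 0.25×1.6439 + 0.33×0.5762 + 0.06×1.8591 + 0.11×0.5414 + 0.25×1.4408 = 1.1324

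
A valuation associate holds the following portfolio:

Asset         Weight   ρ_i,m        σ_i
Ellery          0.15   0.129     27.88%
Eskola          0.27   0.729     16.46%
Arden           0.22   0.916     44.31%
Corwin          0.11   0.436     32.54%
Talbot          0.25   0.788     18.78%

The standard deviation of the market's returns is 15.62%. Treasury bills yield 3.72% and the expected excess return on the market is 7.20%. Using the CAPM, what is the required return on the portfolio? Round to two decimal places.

12.00%

β_Ellery = 0.129 × 27.88% / 15.62% = 0.2303
β_Eskola = 0.729 × 16.46% / 15.62% = 0.7682
β_Arden = 0.916 × 44.31% / 15.62% = 2.5985
β_Corwin = 0.436 × 32.54% / 15.62% = 0.9083
β_Talbot = 0.788 × 18.78% / 15.62% = 0.9474
β_P = Σ w_i β_i = 0.15×0.2303 + 0.27×0.7682 + 0.22×2.5985 + 0.11×0.9083 + 0.25×0.9474 = 1.1504
E(R_P) = R_f + β_P × MRP = 3.72% + 1.1504 × 7.20% = 12.00%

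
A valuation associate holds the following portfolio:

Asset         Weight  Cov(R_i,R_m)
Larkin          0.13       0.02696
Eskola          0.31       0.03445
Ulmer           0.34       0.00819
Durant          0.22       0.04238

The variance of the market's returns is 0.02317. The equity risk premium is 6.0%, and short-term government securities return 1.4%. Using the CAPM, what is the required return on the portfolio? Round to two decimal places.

β_Larkin = 0.02696 / 0.02317 = 1.1636
β_Eskola = 0.03445 / 0.02317 = 1.4868
β_Ulmer = 0.00819 / 0.02317 = 0.3535
β_Durant = 0.04238 / 0.02317 = 1.8291
β_P = Σ w_i β_i = 0.13×1.1636 + 0.31×1.4868 + 0.34×0.3535 + 0.22×1.8291 = 1.1348
E(R_P) = R_f + β_P × MRP = 1.4% + 1.1348 × 6.0% = 8.21%

8.21%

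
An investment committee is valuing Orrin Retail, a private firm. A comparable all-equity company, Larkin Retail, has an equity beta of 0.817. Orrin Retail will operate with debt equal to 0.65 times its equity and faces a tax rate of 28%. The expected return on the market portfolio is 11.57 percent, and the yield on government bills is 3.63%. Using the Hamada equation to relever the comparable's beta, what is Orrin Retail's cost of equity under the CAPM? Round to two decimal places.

13.15%

β_L = β_U × [1 + (1 − t)(D/E)] = 0.817 × [1 + (1 − 0.28) × 0.65]
    = 0.817 × [1 + 0.72 × 0.65] = 0.817 × 1.4680 = 1.1994
MRP = 11.57% − 3.63% = 7.94%
E(R) = R_f + β_L × MRP = 3.63% + 1.1994 × 7.94% = 13.15%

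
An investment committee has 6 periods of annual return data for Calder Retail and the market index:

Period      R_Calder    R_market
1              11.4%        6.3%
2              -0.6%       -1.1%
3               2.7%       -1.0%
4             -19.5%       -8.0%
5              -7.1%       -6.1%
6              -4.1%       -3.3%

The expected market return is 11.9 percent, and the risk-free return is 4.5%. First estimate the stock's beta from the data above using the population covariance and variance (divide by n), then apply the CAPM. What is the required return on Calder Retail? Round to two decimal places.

Mean R_i = (11.4 − 0.6 + 2.7 − 19.5 − 7.1 − 4.1) / 6 = -2.8667%
Mean R_m = (6.3 − 1.1 − 1.0 − 8.0 − 6.1 − 3.3) / 6 = -2.2000%
Σ(R_i − R̄_i)(R_m − R̄_m) = 244.7800  ⇒  Cov = 244.7800 / 6 = 40.7967
Σ(R_m − R̄_m)² = 124.9600  ⇒  Var(R_m) = 124.9600 / 6 = 20.8267
β = Cov / Var(R_m) = 40.7967 / 20.8267 = 1.9589
MRP = 11.9% − 4.5% = 7.40%
E(R) = R_f + β × MRP = 4.5% + 1.9589 × 7.4% = 19.00%

19.00%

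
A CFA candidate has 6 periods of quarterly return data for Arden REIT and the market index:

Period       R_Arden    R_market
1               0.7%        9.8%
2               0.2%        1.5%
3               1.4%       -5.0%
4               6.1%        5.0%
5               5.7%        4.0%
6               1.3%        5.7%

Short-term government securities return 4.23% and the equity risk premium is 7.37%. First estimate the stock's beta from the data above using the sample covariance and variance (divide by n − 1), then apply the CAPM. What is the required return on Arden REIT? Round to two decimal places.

Mean R_i = (0.7 + 0.2 + 1.4 + 6.1 + 5.7 + 1.3) / 6 = 2.5667%
Mean R_m = (9.8 + 1.5 − 5.0 + 5.0 + 4.0 + 5.7) / 6 = 3.5000%
Σ(R_i − R̄_i)(R_m − R̄_m) = 6.9700  ⇒  Cov = 6.9700 / 5 = 1.3940
Σ(R_m − R̄_m)² = 123.2800  ⇒  Var(R_m) = 123.2800 / 5 = 24.6560
β = Cov / Var(R_m) = 1.3940 / 24.6560 = 0.0565
E(R) = R_f + β × MRP = 4.23% + 0.0565 × 7.37% = 4.65%

4.65%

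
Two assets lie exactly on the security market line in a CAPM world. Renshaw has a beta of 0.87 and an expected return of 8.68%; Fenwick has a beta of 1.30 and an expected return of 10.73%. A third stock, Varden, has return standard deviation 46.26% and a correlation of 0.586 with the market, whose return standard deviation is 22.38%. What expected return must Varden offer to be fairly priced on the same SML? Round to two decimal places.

MRP = (10.73% − 8.68%) / (1.30 − 0.87) = 4.7674%
R_f = 8.68% − 0.87 × 4.7674% = 4.5324%
β_Varden = ρ·σ_i/σ_m = 0.586 × 46.26 / 22.38 = 1.2113
E(R_Varden) = R_f + β × MRP = 4.5324% + 1.2113 × 4.7674% = 10.31%

10.31%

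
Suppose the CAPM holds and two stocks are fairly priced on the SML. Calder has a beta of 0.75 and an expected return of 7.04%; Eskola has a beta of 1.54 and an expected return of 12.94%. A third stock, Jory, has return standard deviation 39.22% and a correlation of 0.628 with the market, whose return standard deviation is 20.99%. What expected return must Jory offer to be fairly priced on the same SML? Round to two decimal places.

MRP = (12.94% − 7.04%) / (1.54 − 0.75) = 7.4684%
R_f = 7.04% − 0.75 × 7.4684% = 1.4387%
β_Jory = ρ·σ_i/σ_m = 0.628 × 39.22 / 20.99 = 1.1734
E(R_Jory) = R_f + β × MRP = 1.4387% + 1.1734 × 7.4684% = 10.20%

10.20%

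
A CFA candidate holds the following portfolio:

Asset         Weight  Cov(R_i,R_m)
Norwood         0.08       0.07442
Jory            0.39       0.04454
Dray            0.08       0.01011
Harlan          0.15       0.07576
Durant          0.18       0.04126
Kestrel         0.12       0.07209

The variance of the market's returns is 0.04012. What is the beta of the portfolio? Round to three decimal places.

β_Norwood = 0.07442 / 0.04012 = 1.8549
β_Jory = 0.04454 / 0.04012 = 1.1102
β_Dray = 0.01011 / 0.04012 = 0.2520
β_Harlan = 0.07576 / 0.04012 = 1.8883
β_Durant = 0.04126 / 0.04012 = 1.0284
β_Kestrel = 0.07209 / 0.04012 = 1.7969
β_P = Σ w_i β_i = 0.08×1.8549 + 0.39×1.1102 + 0.08×0.2520 + 0.15×1.8883 + 0.18×1.0284 + 0.12×1.7969 = 1.2855

1.286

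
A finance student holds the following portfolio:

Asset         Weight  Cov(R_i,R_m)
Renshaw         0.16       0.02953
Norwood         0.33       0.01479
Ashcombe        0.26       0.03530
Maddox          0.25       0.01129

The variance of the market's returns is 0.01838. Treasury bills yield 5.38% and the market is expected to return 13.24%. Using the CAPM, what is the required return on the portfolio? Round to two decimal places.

β_Renshaw = 0.02953 / 0.01838 = 1.6066
β_Norwood = 0.01479 / 0.01838 = 0.8047
β_Ashcombe = 0.03530 / 0.01838 = 1.9206
β_Maddox = 0.01129 / 0.01838 = 0.6143
β_P = Σ w_i β_i = 0.16×1.6066 + 0.33×0.8047 + 0.26×1.9206 + 0.25×0.6143 = 1.1755
MRP = 13.24% − 5.38% = 7.86%
E(R_P) = R_f + β_P × MRP = 5.38% + 1.1755 × 7.86% = 14.62%

14.62%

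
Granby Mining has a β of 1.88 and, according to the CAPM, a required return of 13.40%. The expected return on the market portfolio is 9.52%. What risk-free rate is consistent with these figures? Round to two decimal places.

5.11%

E(R) = R_f + β(E(R_m) − R_f) = R_f(1 − β) + β·E(R_m)
13.40% = R_f × (1 − 1.88) + 1.88 × 9.52%
13.40% = R_f × -0.88 + 17.8976%
R_f = (13.40% − 17.8976%) / -0.88 = 5.11%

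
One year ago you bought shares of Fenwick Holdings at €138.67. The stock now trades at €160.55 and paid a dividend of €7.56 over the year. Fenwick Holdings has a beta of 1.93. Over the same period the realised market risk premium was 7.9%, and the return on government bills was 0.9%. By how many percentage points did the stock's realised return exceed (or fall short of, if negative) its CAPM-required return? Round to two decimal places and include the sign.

Realised HPR = (P1 + D1 − P0) / P0 = (160.55 + 7.56 − 138.67) / 138.67 = 29.44 / 138.67 = 21.2303%
CAPM required = R_f + β·MRP = 0.9% + 1.93 × 7.9% = 16.1470%
α = realised − required = 21.2303% − 16.1470% = +5.08%

+5.08%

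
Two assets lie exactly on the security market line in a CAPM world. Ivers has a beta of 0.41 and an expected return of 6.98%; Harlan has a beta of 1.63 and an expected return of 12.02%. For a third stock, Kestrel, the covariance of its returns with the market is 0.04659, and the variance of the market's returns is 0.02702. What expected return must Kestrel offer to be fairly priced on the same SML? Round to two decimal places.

12.41%

MRP = (12.02% − 6.98%) / (1.63 − 0.41) = 4.1311%
R_f = 6.98% − 0.41 × 4.1311% = 5.2862%
β_Kestrel = Cov / Var(R_m) = 0.04659 / 0.02702 = 1.7243
E(R_Kestrel) = R_f + β × MRP = 5.2862% + 1.7243 × 4.1311% = 12.41%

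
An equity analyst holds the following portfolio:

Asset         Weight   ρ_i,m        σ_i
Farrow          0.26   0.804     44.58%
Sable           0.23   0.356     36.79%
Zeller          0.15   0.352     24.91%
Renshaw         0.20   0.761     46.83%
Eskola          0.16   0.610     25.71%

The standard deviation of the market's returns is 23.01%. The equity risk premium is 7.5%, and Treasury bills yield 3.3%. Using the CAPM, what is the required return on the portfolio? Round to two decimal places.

β_Farrow = 0.804 × 44.58% / 23.01% = 1.5577
β_Sable = 0.356 × 36.79% / 23.01% = 0.5692
β_Zeller = 0.352 × 24.91% / 23.01% = 0.3811
β_Renshaw = 0.761 × 46.83% / 23.01% = 1.5488
β_Eskola = 0.610 × 25.71% / 23.01% = 0.6816
β_P = Σ w_i β_i = 0.26×1.5577 + 0.23×0.5692 + 0.15×0.3811 + 0.20×1.5488 + 0.16×0.6816 = 1.0119
E(R_P) = R_f + β_P × MRP = 3.3% + 1.0119 × 7.5% = 10.89%

10.89%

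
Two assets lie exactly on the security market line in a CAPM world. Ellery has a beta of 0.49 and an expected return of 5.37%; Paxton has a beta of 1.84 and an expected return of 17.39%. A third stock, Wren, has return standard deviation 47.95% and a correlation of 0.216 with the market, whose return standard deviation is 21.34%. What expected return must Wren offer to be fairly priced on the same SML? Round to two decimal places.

5.33%

MRP = (17.39% − 5.37%) / (1.84 − 0.49) = 8.9037%
R_f = 5.37% − 0.49 × 8.9037% = 1.0072%
β_Wren = ρ·σ_i/σ_m = 0.216 × 47.95 / 21.34 = 0.4853
E(R_Wren) = R_f + β × MRP = 1.0072% + 0.4853 × 8.9037% = 5.33%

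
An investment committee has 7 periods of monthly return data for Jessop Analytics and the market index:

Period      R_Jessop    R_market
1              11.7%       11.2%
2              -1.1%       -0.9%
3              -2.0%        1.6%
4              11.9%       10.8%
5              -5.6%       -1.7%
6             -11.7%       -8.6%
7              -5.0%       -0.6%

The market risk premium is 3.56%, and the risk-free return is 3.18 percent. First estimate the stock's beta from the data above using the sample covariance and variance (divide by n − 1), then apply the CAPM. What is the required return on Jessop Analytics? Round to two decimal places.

Mean R_i = (11.7 − 1.1 − 2.0 + 11.9 − 5.6 − 11.7 − 5.0) / 7 = -0.2571%
Mean R_m = (11.2 − 0.9 + 1.6 + 10.8 − 1.7 − 8.6 − 0.6) / 7 = 1.6857%
Σ(R_i − R̄_i)(R_m − R̄_m) = 373.5243  ⇒  Cov = 373.5243 / 6 = 62.2541
Σ(R_m − R̄_m)² = 302.7686  ⇒  Var(R_m) = 302.7686 / 6 = 50.4614
β = Cov / Var(R_m) = 62.2541 / 50.4614 = 1.2337
E(R) = R_f + β × MRP = 3.18% + 1.2337 × 3.56% = 7.57%

7.57%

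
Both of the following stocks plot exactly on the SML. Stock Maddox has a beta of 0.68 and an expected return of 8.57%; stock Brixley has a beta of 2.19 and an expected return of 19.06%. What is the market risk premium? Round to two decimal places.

Both satisfy E(R) = R_f + β·MRP, so the slope of the SML is
MRP = (19.06% − 8.57%) / (2.19 − 0.68) = 10.49% / 1.51 = 6.9470%

6.95%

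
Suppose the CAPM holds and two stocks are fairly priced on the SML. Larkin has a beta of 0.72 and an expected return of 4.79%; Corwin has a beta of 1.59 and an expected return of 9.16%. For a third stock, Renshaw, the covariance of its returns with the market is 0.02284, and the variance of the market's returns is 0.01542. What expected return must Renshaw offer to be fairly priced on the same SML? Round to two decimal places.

8.61%

MRP = (9.16% − 4.79%) / (1.59 − 0.72) = 5.0230%
R_f = 4.79% − 0.72 × 5.0230% = 1.1734%
β_Renshaw = Cov / Var(R_m) = 0.02284 / 0.01542 = 1.4812
E(R_Renshaw) = R_f + β × MRP = 1.1734% + 1.4812 × 5.0230% = 8.61%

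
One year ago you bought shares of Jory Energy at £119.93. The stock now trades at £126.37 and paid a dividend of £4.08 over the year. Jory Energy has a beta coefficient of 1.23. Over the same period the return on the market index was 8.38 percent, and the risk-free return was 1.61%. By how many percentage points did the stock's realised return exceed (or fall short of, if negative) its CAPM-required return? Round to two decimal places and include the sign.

-1.17%

Realised HPR = (P1 + D1 − P0) / P0 = (126.37 + 4.08 − 119.93) / 119.93 = 10.52 / 119.93 = 8.7718%
MRP = 8.38% − 1.61% = 6.77%
CAPM required = R_f + β·MRP = 1.61% + 1.23 × 6.77% = 9.9371%
α = realised − required = 8.7718% − 9.9371% = -1.17%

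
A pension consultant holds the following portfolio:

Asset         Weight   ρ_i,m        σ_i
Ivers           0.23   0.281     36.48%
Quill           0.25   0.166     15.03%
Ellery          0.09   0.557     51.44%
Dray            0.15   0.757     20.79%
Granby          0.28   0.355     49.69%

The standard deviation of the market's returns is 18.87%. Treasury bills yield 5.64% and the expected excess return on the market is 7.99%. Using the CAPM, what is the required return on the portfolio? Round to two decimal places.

β_Ivers = 0.281 × 36.48% / 18.87% = 0.5432
β_Quill = 0.166 × 15.03% / 18.87% = 0.1322
β_Ellery = 0.557 × 51.44% / 18.87% = 1.5184
β_Dray = 0.757 × 20.79% / 18.87% = 0.8340
β_Granby = 0.355 × 49.69% / 18.87% = 0.9348
β_P = Σ w_i β_i = 0.23×0.5432 + 0.25×0.1322 + 0.09×1.5184 + 0.15×0.8340 + 0.28×0.9348 = 0.6815
E(R_P) = R_f + β_P × MRP = 5.64% + 0.6815 × 7.99% = 11.09%

11.09%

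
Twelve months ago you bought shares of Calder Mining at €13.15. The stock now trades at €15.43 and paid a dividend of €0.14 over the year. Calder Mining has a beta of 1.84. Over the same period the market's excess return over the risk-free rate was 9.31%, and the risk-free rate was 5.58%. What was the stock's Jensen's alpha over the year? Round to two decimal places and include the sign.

Realised HPR = (P1 + D1 − P0) / P0 = (15.43 + 0.14 − 13.15) / 13.15 = 2.42 / 13.15 = 18.4030%
CAPM required = R_f + β·MRP = 5.58% + 1.84 × 9.31% = 22.7104%
α = realised − required = 18.4030% − 22.7104% = -4.31%

-4.31%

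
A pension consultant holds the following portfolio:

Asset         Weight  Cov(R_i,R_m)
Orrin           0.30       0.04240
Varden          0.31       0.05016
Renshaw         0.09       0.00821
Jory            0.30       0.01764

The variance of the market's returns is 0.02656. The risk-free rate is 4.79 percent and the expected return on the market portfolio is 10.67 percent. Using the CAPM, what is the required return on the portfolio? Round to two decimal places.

12.38%

β_Orrin = 0.04240 / 0.02656 = 1.5964
β_Varden = 0.05016 / 0.02656 = 1.8886
β_Renshaw = 0.00821 / 0.02656 = 0.3091
β_Jory = 0.01764 / 0.02656 = 0.6642
β_P = Σ w_i β_i = 0.30×1.5964 + 0.31×1.8886 + 0.09×0.3091 + 0.30×0.6642 = 1.2915
MRP = 10.67% − 4.79% = 5.88%
E(R_P) = R_f + β_P × MRP = 4.79% + 1.2915 × 5.88% = 12.38%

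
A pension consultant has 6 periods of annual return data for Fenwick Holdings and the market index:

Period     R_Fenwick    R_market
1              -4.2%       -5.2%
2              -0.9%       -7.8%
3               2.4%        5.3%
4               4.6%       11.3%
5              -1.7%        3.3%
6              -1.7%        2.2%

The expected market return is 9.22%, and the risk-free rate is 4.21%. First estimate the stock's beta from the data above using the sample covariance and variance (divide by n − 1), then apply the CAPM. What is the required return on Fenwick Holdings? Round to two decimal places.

5.97%

Mean R_i = (-4.2 − 0.9 + 2.4 + 4.6 − 1.7 − 1.7) / 6 = -0.2500%
Mean R_m = (-5.2 − 7.8 + 5.3 + 11.3 + 3.3 + 2.2) / 6 = 1.5167%
Σ(R_i − R̄_i)(R_m − R̄_m) = 86.4850  ⇒  Cov = 86.4850 / 5 = 17.2970
Σ(R_m − R̄_m)² = 245.5883  ⇒  Var(R_m) = 245.5883 / 5 = 49.1177
β = Cov / Var(R_m) = 17.2970 / 49.1177 = 0.3522
MRP = 9.22% − 4.21% = 5.01%
E(R) = R_f + β × MRP = 4.21% + 0.3522 × 5.01% = 5.97%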